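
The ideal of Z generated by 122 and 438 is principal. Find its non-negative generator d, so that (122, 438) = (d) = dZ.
In the PID Z, (a, b) is generated by gcd(a, b). Compute gcd(438, 122) with the extended Euclidean algorithm, tracking rows (r, s, t) with s·438 + t·122 = r:
  row A: (438, 1, 0)   [1·438 + 0·122 = 438]
  row B: (122, 0, 1)   [0·438 + 1·122 = 122]
  438 = 3·122 + 72   → row C = row A − 3·row B = (72, 1, −3)   [check: 1·438 − 3·122 = 72]
  122 = 1·72 + 50   → row D = row B − 1·row C = (50, −1, 4)   [check: −1·438 + 4·122 = 50]
  72 = 1·50 + 22   → row E = row C − 1·row D = (22, 2, −7)   [check: 2·438 − 7·122 = 22]
  50 = 2·22 + 6   → row F = row D − 2·row E = (6, −5, 18)   [check: −5·438 + 18·122 = 6]
  22 = 3·6 + 4   → row G = row E − 3·row F = (4, 17, −61)   [check: 17·438 − 61·122 = 4]
  6 = 1·4 + 2   → row H = row F − 1·row G = (2, −22, 79)   [check: −22·438 + 79·122 = 2]
  4 = 2·2 + 0   → remainder 0, stop. gcd = 2 (last nonzero row H).
So gcd(122, 438) = 2, with Bézout identity −22·438 + 79·122 = 2. Containment (⊇): the Bézout identity exhibits 2 as an element of (122, 438), giving (2) ⊆ (122, 438). Containment (⊆): since 2 | 122 and 2 | 438 (122 = 2·61, 438 = 2·219), every Z-linear combination of 122 and 438 is divisible by 2, so (122, 438) ⊆ (2). Therefore (122, 438) = (2), d = 2.

Final answer: (122, 438) = (2); d = 2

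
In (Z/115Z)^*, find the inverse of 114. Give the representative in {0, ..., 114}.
114^(−1) ≡ 114 (mod 115)

Apply the extended Euclidean algorithm to (115, 114), tracking rows (r, s, t) with s·115 + t·114 = r. Each division r_prev = q·r_cur + r_new produces the new row as (previous row) − q·(current row):
  row A: (115, 1, 0)   [1·115 + 0·114 = 115]
  row B: (114, 0, 1)   [0·115 + 1·114 = 114]
  115 = 1·114 + 1   → row C = row A − 1·row B = (1, 1, −1)   [check: 1·115 − 1·114 = 1]
  114 = 114·1 + 0   → remainder 0, stop. gcd = 1 (last nonzero row C).
The gcd is 1, so 114 is invertible mod 115. The last nonzero row gives 1·115 − 1·114 = 1, so t = −1. So 114^(−1) ≡ −1 ≡ 114 (mod 115). Verify: 114 · 114 = 12996 ≡ 1 (mod 115). ✓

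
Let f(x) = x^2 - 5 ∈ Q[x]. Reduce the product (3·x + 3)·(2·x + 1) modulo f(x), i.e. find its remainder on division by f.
First multiply in Q[x] without reducing: a · b = 6·x^2 + 9·x + 3. Now divide by f(x) = x^2 - 5, eliminating the leading term at each step:
  leading term 6·x^2: subtract (6)·f(x) = 6·x^2 - 30, leaving 9·x + 33
The degree is now < 2, so this is the remainder. Hence a · b ≡ 9·x + 33 in Q[x]/(f).

Final answer: a · b ≡ 9·x + 33 (mod f(x))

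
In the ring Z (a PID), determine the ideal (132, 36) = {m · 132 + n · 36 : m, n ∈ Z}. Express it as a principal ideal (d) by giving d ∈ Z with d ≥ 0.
In the PID Z, (a, b) is generated by gcd(a, b). Compute gcd(132, 36) with the extended Euclidean algorithm, tracking rows (r, s, t) with s·132 + t·36 = r:
  row A: (132, 1, 0)   [1·132 + 0·36 = 132]
  row B: (36, 0, 1)   [0·132 + 1·36 = 36]
  132 = 3·36 + 24   → row C = row A − 3·row B = (24, 1, −3)   [check: 1·132 − 3·36 = 24]
  36 = 1·24 + 12   → row D = row B − 1·row C = (12, −1, 4)   [check: −1·132 + 4·36 = 12]
  24 = 2·12 + 0   → remainder 0, stop. gcd = 12 (last nonzero row D).
So gcd(132, 36) = 12, with Bézout identity −1·132 + 4·36 = 12. Containment (⊇): the Bézout identity exhibits 12 as an element of (132, 36), giving (12) ⊆ (132, 36). Containment (⊆): since 12 | 132 and 12 | 36 (132 = 12·11, 36 = 12·3), every Z-linear combination of 132 and 36 is divisible by 12, so (132, 36) ⊆ (12). Therefore (132, 36) = (12), d = 12.

Final answer: (132, 36) = (12); d = 12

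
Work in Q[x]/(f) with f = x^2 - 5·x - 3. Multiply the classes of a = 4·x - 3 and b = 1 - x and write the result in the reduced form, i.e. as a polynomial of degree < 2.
First multiply in Q[x] without reducing: a · b = -4·x^2 + 7·x - 3. Now divide by f(x) = x^2 - 5·x - 3, eliminating the leading term at each step:
  leading term -4·x^2: subtract (-4)·f(x) = -4·x^2 + 20·x + 12, leaving -13·x - 15
The degree is now < 2, so this is the remainder. Hence a · b ≡ -13·x - 15 in Q[x]/(f).

Final answer: a · b ≡ -13·x - 15 (mod f(x))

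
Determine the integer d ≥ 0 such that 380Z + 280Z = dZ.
(380, 280) = (20); d = 20

In the PID Z, (a, b) is generated by gcd(a, b). Compute gcd(380, 280) with the extended Euclidean algorithm, tracking rows (r, s, t) with s·380 + t·280 = r:
  row A: (380, 1, 0)   [1·380 + 0·280 = 380]
  row B: (280, 0, 1)   [0·380 + 1·280 = 280]
  380 = 1·280 + 100   → row C = row A − 1·row B = (100, 1, −1)   [check: 1·380 − 1·280 = 100]
  280 = 2·100 + 80   → row D = row B − 2·row C = (80, −2, 3)   [check: −2·380 + 3·280 = 80]
  100 = 1·80 + 20   → row E = row C − 1·row D = (20, 3, −4)   [check: 3·380 − 4·280 = 20]
  80 = 4·20 + 0   → remainder 0, stop. gcd = 20 (last nonzero row E).
So gcd(380, 280) = 20, with Bézout identity 3·380 − 4·280 = 20. Containment (⊇): the Bézout identity exhibits 20 as an element of (380, 280), giving (20) ⊆ (380, 280). Containment (⊆): since 20 | 380 and 20 | 280 (380 = 20·19, 280 = 20·14), every Z-linear combination of 380 and 280 is divisible by 20, so (380, 280) ⊆ (20). Therefore (380, 280) = (20), d = 20.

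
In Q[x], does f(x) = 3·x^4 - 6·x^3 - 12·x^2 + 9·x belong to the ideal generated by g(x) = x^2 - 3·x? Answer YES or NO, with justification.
YES

In Q[x] the ideal (g) consists of all multiples of g, so f ∈ (g) iff g | f, i.e. iff the remainder of f on division by g is 0. Divide f by g (g is monic, so eliminate the leading term of the running remainder at each step):
  leading term 3·x^4: subtract (3·x^2)·g(x) = 3·x^4 - 9·x^3, leaving 3·x^3 - 12·x^2 + 9·x
  leading term 3·x^3: subtract (3·x)·g(x) = 3·x^3 - 9·x^2, leaving -3·x^2 + 9·x
  leading term -3·x^2: subtract (-3)·g(x) = -3·x^2 + 9·x, leaving 0
The remainder is 0, so f(x) = g(x) · h(x) with h(x) = 3·x^2 + 3·x - 3. Hence g | f, i.e. f ∈ (g).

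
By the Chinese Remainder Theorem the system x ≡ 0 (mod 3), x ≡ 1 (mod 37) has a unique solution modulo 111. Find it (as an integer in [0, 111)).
The moduli 3, 37 are pairwise coprime, so by the CRT there is a unique solution mod 3·37 = 111.
Solve by successive substitution. Start with x ≡ 0 (mod 3).
  Combine with x ≡ 1 (mod 37): write x = 3·t and require 3·t ≡ 1 (mod 37). Since 3^(−1) ≡ 25 (mod 37), t ≡ 25·1 ≡ 25 (mod 37). So x ≡ 3·25 = 75 (mod 111).
Unique solution in [0, 111): x = 75.

Final answer: x ≡ 75 (mod 111); the representative in [0, 111) is 75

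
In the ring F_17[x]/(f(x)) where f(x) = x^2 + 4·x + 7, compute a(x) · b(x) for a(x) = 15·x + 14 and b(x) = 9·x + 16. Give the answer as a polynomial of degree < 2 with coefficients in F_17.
Multiply as integer polynomials: a · b = 135·x^2 + 366·x + 224. Reducing coefficients mod 17: a · b ≡ 16·x^2 + 9·x + 3. Now divide by f(x) = x^2 + 4·x + 7 in F_17[x], eliminating the leading term at each step:
  leading term 16·x^2: subtract (16)·f(x) = 16·x^2 + 13·x + 10, leaving 13·x + 10 (coefficients mod 17)
The degree is now < 2, so this is the remainder. Hence a · b ≡ 13·x + 10 in F_17[x]/(f).

Final answer: a · b ≡ 13·x + 10 (mod f(x))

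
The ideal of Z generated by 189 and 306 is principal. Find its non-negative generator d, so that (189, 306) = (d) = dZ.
In the PID Z, (a, b) is generated by gcd(a, b). Compute gcd(306, 189) with the extended Euclidean algorithm, tracking rows (r, s, t) with s·306 + t·189 = r:
  row A: (306, 1, 0)   [1·306 + 0·189 = 306]
  row B: (189, 0, 1)   [0·306 + 1·189 = 189]
  306 = 1·189 + 117   → row C = row A − 1·row B = (117, 1, −1)   [check: 1·306 − 1·189 = 117]
  189 = 1·117 + 72   → row D = row B − 1·row C = (72, −1, 2)   [check: −1·306 + 2·189 = 72]
  117 = 1·72 + 45   → row E = row C − 1·row D = (45, 2, −3)   [check: 2·306 − 3·189 = 45]
  72 = 1·45 + 27   → row F = row D − 1·row E = (27, −3, 5)   [check: −3·306 + 5·189 = 27]
  45 = 1·27 + 18   → row G = row E − 1·row F = (18, 5, −8)   [check: 5·306 − 8·189 = 18]
  27 = 1·18 + 9   → row H = row F − 1·row G = (9, −8, 13)   [check: −8·306 + 13·189 = 9]
  18 = 2·9 + 0   → remainder 0, stop. gcd = 9 (last nonzero row H).
So gcd(189, 306) = 9, with Bézout identity −8·306 + 13·189 = 9. Containment (⊇): the Bézout identity exhibits 9 as an element of (189, 306), giving (9) ⊆ (189, 306). Containment (⊆): since 9 | 189 and 9 | 306 (189 = 9·21, 306 = 9·34), every Z-linear combination of 189 and 306 is divisible by 9, so (189, 306) ⊆ (9). Therefore (189, 306) = (9), d = 9.

Final answer: (189, 306) = (9); d = 9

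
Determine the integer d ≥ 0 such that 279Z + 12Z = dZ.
In the PID Z, (a, b) is generated by gcd(a, b). Compute gcd(279, 12) with the extended Euclidean algorithm, tracking rows (r, s, t) with s·279 + t·12 = r:
  row A: (279, 1, 0)   [1·279 + 0·12 = 279]
  row B: (12, 0, 1)   [0·279 + 1·12 = 12]
  279 = 23·12 + 3   → row C = row A − 23·row B = (3, 1, −23)   [check: 1·279 − 23·12 = 3]
  12 = 4·3 + 0   → remainder 0, stop. gcd = 3 (last nonzero row C).
So gcd(279, 12) = 3, with Bézout identity 1·279 − 23·12 = 3. Containment (⊇): the Bézout identity exhibits 3 as an element of (279, 12), giving (3) ⊆ (279, 12). Containment (⊆): since 3 | 279 and 3 | 12 (279 = 3·93, 12 = 3·4), every Z-linear combination of 279 and 12 is divisible by 3, so (279, 12) ⊆ (3). Therefore (279, 12) = (3), d = 3.

Final answer: (279, 12) = (3); d = 3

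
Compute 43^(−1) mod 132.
43^(−1) ≡ 43 (mod 132)

Apply the extended Euclidean algorithm to (132, 43), tracking rows (r, s, t) with s·132 + t·43 = r. Each division r_prev = q·r_cur + r_new produces the new row as (previous row) − q·(current row):
  row A: (132, 1, 0)   [1·132 + 0·43 = 132]
  row B: (43, 0, 1)   [0·132 + 1·43 = 43]
  132 = 3·43 + 3   → row C = row A − 3·row B = (3, 1, −3)   [check: 1·132 − 3·43 = 3]
  43 = 14·3 + 1   → row D = row B − 14·row C = (1, −14, 43)   [check: −14·132 + 43·43 = 1]
  3 = 3·1 + 0   → remainder 0, stop. gcd = 1 (last nonzero row D).
The gcd is 1, so 43 is invertible mod 132. The last nonzero row gives −14·132 + 43·43 = 1, so t = 43. So 43^(−1) ≡ 43 (mod 132). Verify: 43 · 43 = 1849 ≡ 1 (mod 132). ✓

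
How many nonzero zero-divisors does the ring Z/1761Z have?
Z/1761Z has 588 nonzero zero-divisors

In Z/1761Z each nonzero element is either a unit (gcd with 1761 is 1) or a zero-divisor (gcd > 1). The number of units is φ(1761): factorise 1761 = 3 · 587, so φ(1761) = (3 − 1) · (587 − 1) = 2 · 586 = 1172. The nonzero elements number 1761 − 1 = 1760. Hence the nonzero zero-divisors number 1760 − 1172 = 588.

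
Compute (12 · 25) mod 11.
3

Reduce the factors first: 12 ≡ 1, 25 ≡ 3 (mod 11), so 12 · 25 ≡ 1 · 3 (mod 11). 1 · 3 = 3. Dividing by 11: 3 = 0·11 + 3. So (12 · 25) mod 11 = 3.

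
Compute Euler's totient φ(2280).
φ is multiplicative, with φ(p^e) = p^e − p^(e−1). Factorise 2280 = 2^3 · 3 · 5 · 19. Then
  φ(2280) = (2^3 − 2^2) · (3 − 1) · (5 − 1) · (19 − 1) = 4 · 2 · 4 · 18 = 576.

Final answer: φ(2280) = 576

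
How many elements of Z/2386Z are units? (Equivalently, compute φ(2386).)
Z/2386Z has φ(2386) = 1192 units

An element a ∈ Z/2386Z is a unit iff gcd(a, 2386) = 1, so the number of units is φ(2386). φ is multiplicative, with φ(p^e) = p^e − p^(e−1). Factorise 2386 = 2 · 1193. Then
  φ(2386) = (2 − 1) · (1193 − 1) = 1 · 1192 = 1192.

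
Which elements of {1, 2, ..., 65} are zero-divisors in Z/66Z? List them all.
An element a ∈ Z/66Z (with a ≠ 0) is a zero-divisor iff gcd(a, 66) > 1 (because a is a unit precisely when gcd(a, n) = 1, and in Z/nZ every nonzero, non-unit element is a zero-divisor). Scan a = 1, ..., 65 and keep those with gcd(a, 66) > 1:
  gcd(2, 66) = 2, gcd(3, 66) = 3, gcd(4, 66) = 2, gcd(6, 66) = 6, gcd(8, 66) = 2, gcd(9, 66) = 3, gcd(10, 66) = 2, gcd(11, 66) = 11, gcd(12, 66) = 6, gcd(14, 66) = 2, gcd(15, 66) = 3, gcd(16, 66) = 2, gcd(18, 66) = 6, gcd(20, 66) = 2, gcd(21, 66) = 3, gcd(22, 66) = 22, gcd(24, 66) = 6, gcd(26, 66) = 2, gcd(27, 66) = 3, gcd(28, 66) = 2, gcd(30, 66) = 6, gcd(32, 66) = 2, gcd(33, 66) = 33, gcd(34, 66) = 2, gcd(36, 66) = 6, gcd(38, 66) = 2, gcd(39, 66) = 3, gcd(40, 66) = 2, gcd(42, 66) = 6, gcd(44, 66) = 22, gcd(45, 66) = 3, gcd(46, 66) = 2, gcd(48, 66) = 6, gcd(50, 66) = 2, gcd(51, 66) = 3, gcd(52, 66) = 2, gcd(54, 66) = 6, gcd(55, 66) = 11, gcd(56, 66) = 2, gcd(57, 66) = 3, gcd(58, 66) = 2, gcd(60, 66) = 6, gcd(62, 66) = 2, gcd(63, 66) = 3, gcd(64, 66) = 2.
All other a ∈ {1, ..., 65} have gcd(a, 66) = 1 and are units. So the nonzero zero-divisors are exactly the 45 values of a appearing in this scan.

Final answer: nonzero zero-divisors of Z/66Z = {2, 3, 4, 6, 8, 9, 10, 11, 12, 14, 15, 16, 18, 20, 21, 22, 24, 26, 27, 28, 30, 32, 33, 34, 36, 38, 39, 40, 42, 44, 45, 46, 48, 50, 51, 52, 54, 55, 56, 57, 58, 60, 62, 63, 64}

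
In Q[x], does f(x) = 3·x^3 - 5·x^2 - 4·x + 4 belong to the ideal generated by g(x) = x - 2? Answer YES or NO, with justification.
In Q[x] the ideal (g) consists of all multiples of g, so f ∈ (g) iff g | f, i.e. iff the remainder of f on division by g is 0. Divide f by g (g is monic, so eliminate the leading term of the running remainder at each step):
  leading term 3·x^3: subtract (3·x^2)·g(x) = 3·x^3 - 6·x^2, leaving x^2 - 4·x + 4
  leading term x^2: subtract (x)·g(x) = x^2 - 2·x, leaving 4 - 2·x
  leading term -2·x: subtract (-2)·g(x) = 4 - 2·x, leaving 0
The remainder is 0, so f(x) = g(x) · h(x) with h(x) = 3·x^2 + x - 2. Hence g | f, i.e. f ∈ (g).

Final answer: YES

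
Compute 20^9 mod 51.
Use repeated squaring. Binary(9) = 1001. Walk through the bits of the exponent 9 left-to-right: at each bit after the leading one, square the running value, then multiply by 20 if the bit is 1 (always reducing mod 51):
  bit 1 = 1 (leading): start with 20.
  bit 2 = 0: square 20^2 = 400 ≡ 43 (mod 51).
  bit 3 = 0: square 43^2 = 1849 ≡ 13 (mod 51).
  bit 4 = 1: square 13^2 = 169 ≡ 16; bit is 1, so multiply 16·20 = 320 ≡ 14 (mod 51).
Final value: 20^9 ≡ 14 (mod 51).

Final answer: 14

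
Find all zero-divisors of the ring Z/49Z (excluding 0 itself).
An element a ∈ Z/49Z (with a ≠ 0) is a zero-divisor iff gcd(a, 49) > 1 (because a is a unit precisely when gcd(a, n) = 1, and in Z/nZ every nonzero, non-unit element is a zero-divisor). Scan a = 1, ..., 48 and keep those with gcd(a, 49) > 1:
  gcd(7, 49) = 7, gcd(14, 49) = 7, gcd(21, 49) = 7, gcd(28, 49) = 7, gcd(35, 49) = 7, gcd(42, 49) = 7.
All other a ∈ {1, ..., 48} have gcd(a, 49) = 1 and are units. So the nonzero zero-divisors are exactly the 6 values of a appearing in this scan.

Final answer: nonzero zero-divisors of Z/49Z = {7, 14, 21, 28, 35, 42}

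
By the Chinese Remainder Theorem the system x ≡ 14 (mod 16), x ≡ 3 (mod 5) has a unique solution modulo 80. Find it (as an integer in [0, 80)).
The moduli 16, 5 are pairwise coprime, so by the CRT there is a unique solution mod 16·5 = 80.
Solve by successive substitution. Start with x ≡ 14 (mod 16).
  Combine with x ≡ 3 (mod 5): write x = 14 + 16·t and require 14 + 16·t ≡ 3 (mod 5), i.e. 16·t ≡ 3 − 14 ≡ 4 (mod 5). Since 16^(−1) ≡ 1 (mod 5) (16 ≡ 1 (mod 5)), t ≡ 1·4 ≡ 4 (mod 5). So x ≡ 14 + 16·4 = 78 (mod 80).
Unique solution in [0, 80): x = 78.

Final answer: x ≡ 78 (mod 80); the representative in [0, 80) is 78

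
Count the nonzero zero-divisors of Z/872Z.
Z/872Z has 439 nonzero zero-divisors

In Z/872Z each nonzero element is either a unit (gcd with 872 is 1) or a zero-divisor (gcd > 1). The number of units is φ(872): factorise 872 = 2^3 · 109, so φ(872) = (2^3 − 2^2) · (109 − 1) = 4 · 108 = 432. The nonzero elements number 872 − 1 = 871. Hence the nonzero zero-divisors number 871 − 432 = 439.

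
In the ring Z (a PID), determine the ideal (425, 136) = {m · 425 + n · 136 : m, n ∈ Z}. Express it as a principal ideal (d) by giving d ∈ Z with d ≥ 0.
In the PID Z, (a, b) is generated by gcd(a, b). Compute gcd(425, 136) with the extended Euclidean algorithm, tracking rows (r, s, t) with s·425 + t·136 = r:
  row A: (425, 1, 0)   [1·425 + 0·136 = 425]
  row B: (136, 0, 1)   [0·425 + 1·136 = 136]
  425 = 3·136 + 17   → row C = row A − 3·row B = (17, 1, −3)   [check: 1·425 − 3·136 = 17]
  136 = 8·17 + 0   → remainder 0, stop. gcd = 17 (last nonzero row C).
So gcd(425, 136) = 17, with Bézout identity 1·425 − 3·136 = 17. Containment (⊇): the Bézout identity exhibits 17 as an element of (425, 136), giving (17) ⊆ (425, 136). Containment (⊆): since 17 | 425 and 17 | 136 (425 = 17·25, 136 = 17·8), every Z-linear combination of 425 and 136 is divisible by 17, so (425, 136) ⊆ (17). Therefore (425, 136) = (17), d = 17.

Final answer: (425, 136) = (17); d = 17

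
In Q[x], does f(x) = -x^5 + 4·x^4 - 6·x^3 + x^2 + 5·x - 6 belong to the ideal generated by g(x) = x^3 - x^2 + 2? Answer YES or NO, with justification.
In Q[x] the ideal (g) consists of all multiples of g, so f ∈ (g) iff g | f, i.e. iff the remainder of f on division by g is 0. Divide f by g (g is monic, so eliminate the leading term of the running remainder at each step):
  leading term -x^5: subtract (-x^2)·g(x) = -x^5 + x^4 - 2·x^2, leaving 3·x^4 - 6·x^3 + 3·x^2 + 5·x - 6
  leading term 3·x^4: subtract (3·x)·g(x) = 3·x^4 - 3·x^3 + 6·x, leaving -3·x^3 + 3·x^2 - x - 6
  leading term -3·x^3: subtract (-3)·g(x) = -3·x^3 + 3·x^2 - 6, leaving -x
The remainder r(x) = -x ≠ 0 (and deg r < deg g), so g ∤ f, i.e. f ∉ (g).

Final answer: NO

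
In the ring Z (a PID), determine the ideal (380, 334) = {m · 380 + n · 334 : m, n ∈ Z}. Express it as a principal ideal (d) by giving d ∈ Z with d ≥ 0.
In the PID Z, (a, b) is generated by gcd(a, b). Compute gcd(380, 334) with the extended Euclidean algorithm, tracking rows (r, s, t) with s·380 + t·334 = r:
  row A: (380, 1, 0)   [1·380 + 0·334 = 380]
  row B: (334, 0, 1)   [0·380 + 1·334 = 334]
  380 = 1·334 + 46   → row C = row A − 1·row B = (46, 1, −1)   [check: 1·380 − 1·334 = 46]
  334 = 7·46 + 12   → row D = row B − 7·row C = (12, −7, 8)   [check: −7·380 + 8·334 = 12]
  46 = 3·12 + 10   → row E = row C − 3·row D = (10, 22, −25)   [check: 22·380 − 25·334 = 10]
  12 = 1·10 + 2   → row F = row D − 1·row E = (2, −29, 33)   [check: −29·380 + 33·334 = 2]
  10 = 5·2 + 0   → remainder 0, stop. gcd = 2 (last nonzero row F).
So gcd(380, 334) = 2, with Bézout identity −29·380 + 33·334 = 2. Containment (⊇): the Bézout identity exhibits 2 as an element of (380, 334), giving (2) ⊆ (380, 334). Containment (⊆): since 2 | 380 and 2 | 334 (380 = 2·190, 334 = 2·167), every Z-linear combination of 380 and 334 is divisible by 2, so (380, 334) ⊆ (2). Therefore (380, 334) = (2), d = 2.

Final answer: (380, 334) = (2); d = 2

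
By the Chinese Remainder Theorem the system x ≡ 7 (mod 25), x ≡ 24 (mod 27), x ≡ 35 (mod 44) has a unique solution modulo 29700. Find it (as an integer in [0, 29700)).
The moduli 25, 27, 44 are pairwise coprime, so by the CRT there is a unique solution mod 25·27·44 = 29700.
Solve by successive substitution. Start with x ≡ 7 (mod 25).
  Combine with x ≡ 24 (mod 27): write x = 7 + 25·t and require 7 + 25·t ≡ 24 (mod 27), i.e. 25·t ≡ 24 − 7 ≡ 17 (mod 27). Since 25^(−1) ≡ 13 (mod 27), t ≡ 13·17 ≡ 5 (mod 27). So x ≡ 7 + 25·5 = 132 (mod 675).
  Combine with x ≡ 35 (mod 44): write x = 132 + 675·t and require 132 + 675·t ≡ 35 (mod 44), i.e. 675·t ≡ 35 − 132 ≡ 35 (mod 44). Since 675^(−1) ≡ 3 (mod 44) (675 ≡ 15 (mod 44)), t ≡ 3·35 ≡ 17 (mod 44). So x ≡ 132 + 675·17 = 11607 (mod 29700).
Unique solution in [0, 29700): x = 11607.

Final answer: x ≡ 11607 (mod 29700); the representative in [0, 29700) is 11607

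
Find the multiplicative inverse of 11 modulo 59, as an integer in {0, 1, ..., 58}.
11^(−1) ≡ 43 (mod 59)

Apply the extended Euclidean algorithm to (59, 11), tracking rows (r, s, t) with s·59 + t·11 = r. Each division r_prev = q·r_cur + r_new produces the new row as (previous row) − q·(current row):
  row A: (59, 1, 0)   [1·59 + 0·11 = 59]
  row B: (11, 0, 1)   [0·59 + 1·11 = 11]
  59 = 5·11 + 4   → row C = row A − 5·row B = (4, 1, −5)   [check: 1·59 − 5·11 = 4]
  11 = 2·4 + 3   → row D = row B − 2·row C = (3, −2, 11)   [check: −2·59 + 11·11 = 3]
  4 = 1·3 + 1   → row E = row C − 1·row D = (1, 3, −16)   [check: 3·59 − 16·11 = 1]
  3 = 3·1 + 0   → remainder 0, stop. gcd = 1 (last nonzero row E).
The gcd is 1, so 11 is invertible mod 59. The last nonzero row gives 3·59 − 16·11 = 1, so t = −16. So 11^(−1) ≡ −16 ≡ 43 (mod 59). Verify: 11 · 43 = 473 ≡ 1 (mod 59). ✓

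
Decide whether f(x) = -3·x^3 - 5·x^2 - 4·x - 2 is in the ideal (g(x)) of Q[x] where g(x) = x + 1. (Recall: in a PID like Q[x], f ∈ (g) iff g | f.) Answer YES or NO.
In Q[x] the ideal (g) consists of all multiples of g, so f ∈ (g) iff g | f, i.e. iff the remainder of f on division by g is 0. Divide f by g (g is monic, so eliminate the leading term of the running remainder at each step):
  leading term -3·x^3: subtract (-3·x^2)·g(x) = -3·x^3 - 3·x^2, leaving -2·x^2 - 4·x - 2
  leading term -2·x^2: subtract (-2·x)·g(x) = -2·x^2 - 2·x, leaving -2·x - 2
  leading term -2·x: subtract (-2)·g(x) = -2·x - 2, leaving 0
The remainder is 0, so f(x) = g(x) · h(x) with h(x) = -3·x^2 - 2·x - 2. Hence g | f, i.e. f ∈ (g).

Final answer: YES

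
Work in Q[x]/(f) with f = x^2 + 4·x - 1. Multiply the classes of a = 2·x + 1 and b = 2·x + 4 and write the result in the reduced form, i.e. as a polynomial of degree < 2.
a · b ≡ 8 - 6·x (mod f(x))

First multiply in Q[x] without reducing: a · b = 4·x^2 + 10·x + 4. Now divide by f(x) = x^2 + 4·x - 1, eliminating the leading term at each step:
  leading term 4·x^2: subtract (4)·f(x) = 4·x^2 + 16·x - 4, leaving 8 - 6·x
The degree is now < 2, so this is the remainder. Hence a · b ≡ 8 - 6·x in Q[x]/(f).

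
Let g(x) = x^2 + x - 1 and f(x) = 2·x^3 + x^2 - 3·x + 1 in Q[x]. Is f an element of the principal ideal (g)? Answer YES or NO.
YES

In Q[x] the ideal (g) consists of all multiples of g, so f ∈ (g) iff g | f, i.e. iff the remainder of f on division by g is 0. Divide f by g (g is monic, so eliminate the leading term of the running remainder at each step):
  leading term 2·x^3: subtract (2·x)·g(x) = 2·x^3 + 2·x^2 - 2·x, leaving -x^2 - x + 1
  leading term -x^2: subtract (-1)·g(x) = -x^2 - x + 1, leaving 0
The remainder is 0, so f(x) = g(x) · h(x) with h(x) = 2·x - 1. Hence g | f, i.e. f ∈ (g).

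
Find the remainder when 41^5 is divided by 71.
34

Use repeated squaring. Binary(5) = 101. Walk through the bits of the exponent 5 left-to-right: at each bit after the leading one, square the running value, then multiply by 41 if the bit is 1 (always reducing mod 71):
  bit 1 = 1 (leading): start with 41.
  bit 2 = 0: square 41^2 = 1681 ≡ 48 (mod 71).
  bit 3 = 1: square 48^2 = 2304 ≡ 32; bit is 1, so multiply 32·41 = 1312 ≡ 34 (mod 71).
Final value: 41^5 ≡ 34 (mod 71).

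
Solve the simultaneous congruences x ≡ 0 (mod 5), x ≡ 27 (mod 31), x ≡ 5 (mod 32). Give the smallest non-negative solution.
The moduli 5, 31, 32 are pairwise coprime, so by the CRT there is a unique solution mod 5·31·32 = 4960.
Solve by successive substitution. Start with x ≡ 0 (mod 5).
  Combine with x ≡ 27 (mod 31): write x = 5·t and require 5·t ≡ 27 (mod 31). Since 5^(−1) ≡ 25 (mod 31), t ≡ 25·27 ≡ 24 (mod 31). So x ≡ 5·24 = 120 (mod 155).
  Combine with x ≡ 5 (mod 32): write x = 120 + 155·t and require 120 + 155·t ≡ 5 (mod 32), i.e. 155·t ≡ 5 − 120 ≡ 13 (mod 32). Since 155^(−1) ≡ 19 (mod 32) (155 ≡ 27 (mod 32)), t ≡ 19·13 ≡ 23 (mod 32). So x ≡ 120 + 155·23 = 3685 (mod 4960).
Unique solution in [0, 4960): x = 3685.

Final answer: x ≡ 3685 (mod 4960); the representative in [0, 4960) is 3685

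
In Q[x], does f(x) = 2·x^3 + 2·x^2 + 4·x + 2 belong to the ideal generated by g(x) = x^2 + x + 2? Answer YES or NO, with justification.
In Q[x] the ideal (g) consists of all multiples of g, so f ∈ (g) iff g | f, i.e. iff the remainder of f on division by g is 0. Divide f by g (g is monic, so eliminate the leading term of the running remainder at each step):
  leading term 2·x^3: subtract (2·x)·g(x) = 2·x^3 + 2·x^2 + 4·x, leaving 2
The remainder r(x) = 2 ≠ 0 (and deg r < deg g), so g ∤ f, i.e. f ∉ (g).

Final answer: NO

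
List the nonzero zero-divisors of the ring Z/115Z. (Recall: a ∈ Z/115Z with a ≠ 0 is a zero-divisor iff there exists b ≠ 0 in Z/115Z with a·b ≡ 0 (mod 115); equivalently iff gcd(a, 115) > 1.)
An element a ∈ Z/115Z (with a ≠ 0) is a zero-divisor iff gcd(a, 115) > 1 (because a is a unit precisely when gcd(a, n) = 1, and in Z/nZ every nonzero, non-unit element is a zero-divisor). Scan a = 1, ..., 114 and keep those with gcd(a, 115) > 1:
  gcd(5, 115) = 5, gcd(10, 115) = 5, gcd(15, 115) = 5, gcd(20, 115) = 5, gcd(23, 115) = 23, gcd(25, 115) = 5, gcd(30, 115) = 5, gcd(35, 115) = 5, gcd(40, 115) = 5, gcd(45, 115) = 5, gcd(46, 115) = 23, gcd(50, 115) = 5, gcd(55, 115) = 5, gcd(60, 115) = 5, gcd(65, 115) = 5, gcd(69, 115) = 23, gcd(70, 115) = 5, gcd(75, 115) = 5, gcd(80, 115) = 5, gcd(85, 115) = 5, gcd(90, 115) = 5, gcd(92, 115) = 23, gcd(95, 115) = 5, gcd(100, 115) = 5, gcd(105, 115) = 5, gcd(110, 115) = 5.
All other a ∈ {1, ..., 114} have gcd(a, 115) = 1 and are units. So the nonzero zero-divisors are exactly the 26 values of a appearing in this scan.

Final answer: nonzero zero-divisors of Z/115Z = {5, 10, 15, 20, 23, 25, 30, 35, 40, 45, 46, 50, 55, 60, 65, 69, 70, 75, 80, 85, 90, 92, 95, 100, 105, 110}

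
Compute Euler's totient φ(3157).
φ is multiplicative, with φ(p^e) = p^e − p^(e−1). Factorise 3157 = 7 · 11 · 41. Then
  φ(3157) = (7 − 1) · (11 − 1) · (41 − 1) = 6 · 10 · 40 = 2400.

Final answer: φ(3157) = 2400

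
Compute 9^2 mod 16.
1

Use repeated squaring. Binary(2) = 10. Walk through the bits of the exponent 2 left-to-right: at each bit after the leading one, square the running value, then multiply by 9 if the bit is 1 (always reducing mod 16):
  bit 1 = 1 (leading): start with 9.
  bit 2 = 0: square 9^2 = 81 ≡ 1 (mod 16).
Final value: 9^2 ≡ 1 (mod 16).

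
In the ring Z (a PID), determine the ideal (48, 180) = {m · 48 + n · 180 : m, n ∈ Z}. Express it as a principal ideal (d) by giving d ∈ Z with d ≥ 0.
(48, 180) = (12); d = 12

In the PID Z, (a, b) is generated by gcd(a, b). Compute gcd(180, 48) with the extended Euclidean algorithm, tracking rows (r, s, t) with s·180 + t·48 = r:
  row A: (180, 1, 0)   [1·180 + 0·48 = 180]
  row B: (48, 0, 1)   [0·180 + 1·48 = 48]
  180 = 3·48 + 36   → row C = row A − 3·row B = (36, 1, −3)   [check: 1·180 − 3·48 = 36]
  48 = 1·36 + 12   → row D = row B − 1·row C = (12, −1, 4)   [check: −1·180 + 4·48 = 12]
  36 = 3·12 + 0   → remainder 0, stop. gcd = 12 (last nonzero row D).
So gcd(48, 180) = 12, with Bézout identity −1·180 + 4·48 = 12. Containment (⊇): the Bézout identity exhibits 12 as an element of (48, 180), giving (12) ⊆ (48, 180). Containment (⊆): since 12 | 48 and 12 | 180 (48 = 12·4, 180 = 12·15), every Z-linear combination of 48 and 180 is divisible by 12, so (48, 180) ⊆ (12). Therefore (48, 180) = (12), d = 12.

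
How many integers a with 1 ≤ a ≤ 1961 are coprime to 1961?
The number of a ∈ {1, ..., 1961} with gcd(a, 1961) = 1 is by definition Euler's totient φ(1961). φ is multiplicative, with φ(p^e) = p^e − p^(e−1). Factorise 1961 = 37 · 53. Then
  φ(1961) = (37 − 1) · (53 − 1) = 36 · 52 = 1872.
So there are 1872 such integers.

Final answer: 1872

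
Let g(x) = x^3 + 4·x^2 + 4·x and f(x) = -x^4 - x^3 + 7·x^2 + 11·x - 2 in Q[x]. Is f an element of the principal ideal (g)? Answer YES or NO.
In Q[x] the ideal (g) consists of all multiples of g, so f ∈ (g) iff g | f, i.e. iff the remainder of f on division by g is 0. Divide f by g (g is monic, so eliminate the leading term of the running remainder at each step):
  leading term -x^4: subtract (-x)·g(x) = -x^4 - 4·x^3 - 4·x^2, leaving 3·x^3 + 11·x^2 + 11·x - 2
  leading term 3·x^3: subtract (3)·g(x) = 3·x^3 + 12·x^2 + 12·x, leaving -x^2 - x - 2
The remainder r(x) = -x^2 - x - 2 ≠ 0 (and deg r < deg g), so g ∤ f, i.e. f ∉ (g).

Final answer: NO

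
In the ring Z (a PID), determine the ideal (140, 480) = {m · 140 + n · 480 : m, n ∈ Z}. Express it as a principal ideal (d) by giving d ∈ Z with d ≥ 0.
(140, 480) = (20); d = 20

In the PID Z, (a, b) is generated by gcd(a, b). Compute gcd(480, 140) with the extended Euclidean algorithm, tracking rows (r, s, t) with s·480 + t·140 = r:
  row A: (480, 1, 0)   [1·480 + 0·140 = 480]
  row B: (140, 0, 1)   [0·480 + 1·140 = 140]
  480 = 3·140 + 60   → row C = row A − 3·row B = (60, 1, −3)   [check: 1·480 − 3·140 = 60]
  140 = 2·60 + 20   → row D = row B − 2·row C = (20, −2, 7)   [check: −2·480 + 7·140 = 20]
  60 = 3·20 + 0   → remainder 0, stop. gcd = 20 (last nonzero row D).
So gcd(140, 480) = 20, with Bézout identity −2·480 + 7·140 = 20. Containment (⊇): the Bézout identity exhibits 20 as an element of (140, 480), giving (20) ⊆ (140, 480). Containment (⊆): since 20 | 140 and 20 | 480 (140 = 20·7, 480 = 20·24), every Z-linear combination of 140 and 480 is divisible by 20, so (140, 480) ⊆ (20). Therefore (140, 480) = (20), d = 20.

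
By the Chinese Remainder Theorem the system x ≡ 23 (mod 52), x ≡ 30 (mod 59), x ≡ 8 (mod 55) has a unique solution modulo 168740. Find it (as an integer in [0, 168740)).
The moduli 52, 59, 55 are pairwise coprime, so by the CRT there is a unique solution mod 52·59·55 = 168740.
Solve by successive substitution. Start with x ≡ 23 (mod 52).
  Combine with x ≡ 30 (mod 59): write x = 23 + 52·t and require 23 + 52·t ≡ 30 (mod 59), i.e. 52·t ≡ 30 − 23 ≡ 7 (mod 59). Since 52^(−1) ≡ 42 (mod 59), t ≡ 42·7 ≡ 58 (mod 59). So x ≡ 23 + 52·58 = 3039 (mod 3068).
  Combine with x ≡ 8 (mod 55): write x = 3039 + 3068·t and require 3039 + 3068·t ≡ 8 (mod 55), i.e. 3068·t ≡ 8 − 3039 ≡ 49 (mod 55). Since 3068^(−1) ≡ 32 (mod 55) (3068 ≡ 43 (mod 55)), t ≡ 32·49 ≡ 28 (mod 55). So x ≡ 3039 + 3068·28 = 88943 (mod 168740).
Unique solution in [0, 168740): x = 88943.

Final answer: x ≡ 88943 (mod 168740); the representative in [0, 168740) is 88943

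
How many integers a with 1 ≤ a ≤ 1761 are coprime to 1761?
1172

The number of a ∈ {1, ..., 1761} with gcd(a, 1761) = 1 is by definition Euler's totient φ(1761). φ is multiplicative, with φ(p^e) = p^e − p^(e−1). Factorise 1761 = 3 · 587. Then
  φ(1761) = (3 − 1) · (587 − 1) = 2 · 586 = 1172.
So there are 1172 such integers.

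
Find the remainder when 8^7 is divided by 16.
0

Use repeated squaring. Binary(7) = 111. Walk through the bits of the exponent 7 left-to-right: at each bit after the leading one, square the running value, then multiply by 8 if the bit is 1 (always reducing mod 16):
  bit 1 = 1 (leading): start with 8.
  bit 2 = 1: square 8^2 = 64 ≡ 0; bit is 1, so multiply 0·8 = 0 (mod 16).
  bit 3 = 1: square 0^2 = 0; bit is 1, so multiply 0·8 = 0 (mod 16).
Final value: 8^7 ≡ 0 (mod 16).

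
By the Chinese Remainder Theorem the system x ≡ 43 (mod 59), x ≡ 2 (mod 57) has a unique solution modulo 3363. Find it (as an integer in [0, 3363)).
The moduli 59, 57 are pairwise coprime, so by the CRT there is a unique solution mod 59·57 = 3363.
Solve by successive substitution. Start with x ≡ 43 (mod 59).
  Combine with x ≡ 2 (mod 57): write x = 43 + 59·t and require 43 + 59·t ≡ 2 (mod 57), i.e. 59·t ≡ 2 − 43 ≡ 16 (mod 57). Since 59^(−1) ≡ 29 (mod 57) (59 ≡ 2 (mod 57)), t ≡ 29·16 ≡ 8 (mod 57). So x ≡ 43 + 59·8 = 515 (mod 3363).
Unique solution in [0, 3363): x = 515.

Final answer: x ≡ 515 (mod 3363); the representative in [0, 3363) is 515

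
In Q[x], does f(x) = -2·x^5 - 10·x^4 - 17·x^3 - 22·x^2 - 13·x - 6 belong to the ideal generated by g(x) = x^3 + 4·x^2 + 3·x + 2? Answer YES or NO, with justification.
YES

In Q[x] the ideal (g) consists of all multiples of g, so f ∈ (g) iff g | f, i.e. iff the remainder of f on division by g is 0. Divide f by g (g is monic, so eliminate the leading term of the running remainder at each step):
  leading term -2·x^5: subtract (-2·x^2)·g(x) = -2·x^5 - 8·x^4 - 6·x^3 - 4·x^2, leaving -2·x^4 - 11·x^3 - 18·x^2 - 13·x - 6
  leading term -2·x^4: subtract (-2·x)·g(x) = -2·x^4 - 8·x^3 - 6·x^2 - 4·x, leaving -3·x^3 - 12·x^2 - 9·x - 6
  leading term -3·x^3: subtract (-3)·g(x) = -3·x^3 - 12·x^2 - 9·x - 6, leaving 0
The remainder is 0, so f(x) = g(x) · h(x) with h(x) = -2·x^2 - 2·x - 3. Hence g | f, i.e. f ∈ (g).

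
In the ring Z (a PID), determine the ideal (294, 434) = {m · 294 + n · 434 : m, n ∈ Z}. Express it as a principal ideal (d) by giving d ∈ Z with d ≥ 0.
(294, 434) = (14); d = 14

In the PID Z, (a, b) is generated by gcd(a, b). Compute gcd(434, 294) with the extended Euclidean algorithm, tracking rows (r, s, t) with s·434 + t·294 = r:
  row A: (434, 1, 0)   [1·434 + 0·294 = 434]
  row B: (294, 0, 1)   [0·434 + 1·294 = 294]
  434 = 1·294 + 140   → row C = row A − 1·row B = (140, 1, −1)   [check: 1·434 − 1·294 = 140]
  294 = 2·140 + 14   → row D = row B − 2·row C = (14, −2, 3)   [check: −2·434 + 3·294 = 14]
  140 = 10·14 + 0   → remainder 0, stop. gcd = 14 (last nonzero row D).
So gcd(294, 434) = 14, with Bézout identity −2·434 + 3·294 = 14. Containment (⊇): the Bézout identity exhibits 14 as an element of (294, 434), giving (14) ⊆ (294, 434). Containment (⊆): since 14 | 294 and 14 | 434 (294 = 14·21, 434 = 14·31), every Z-linear combination of 294 and 434 is divisible by 14, so (294, 434) ⊆ (14). Therefore (294, 434) = (14), d = 14.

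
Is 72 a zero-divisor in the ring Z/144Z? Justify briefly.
YES

gcd(72, 144) = 72 > 1, so 72 is not a unit in Z/144Z. In Z/nZ every nonzero non-unit is a zero-divisor: explicitly, take b = 144/gcd = 2 ≠ 0 (mod 144); then 72·2 = 144 = 1·144, i.e. 72·2 ≡ 0 (mod 144). So 72 is a zero-divisor.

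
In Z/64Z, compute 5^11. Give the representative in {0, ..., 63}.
29

Use repeated squaring. Binary(11) = 1011. Walk through the bits of the exponent 11 left-to-right: at each bit after the leading one, square the running value, then multiply by 5 if the bit is 1 (always reducing mod 64):
  bit 1 = 1 (leading): start with 5.
  bit 2 = 0: square 5^2 = 25 (mod 64).
  bit 3 = 1: square 25^2 = 625 ≡ 49; bit is 1, so multiply 49·5 = 245 ≡ 53 (mod 64).
  bit 4 = 1: square 53^2 = 2809 ≡ 57; bit is 1, so multiply 57·5 = 285 ≡ 29 (mod 64).
Final value: 5^11 ≡ 29 (mod 64).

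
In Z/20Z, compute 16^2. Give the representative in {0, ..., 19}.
Use repeated squaring. Binary(2) = 10. Walk through the bits of the exponent 2 left-to-right: at each bit after the leading one, square the running value, then multiply by 16 if the bit is 1 (always reducing mod 20):
  bit 1 = 1 (leading): start with 16.
  bit 2 = 0: square 16^2 = 256 ≡ 16 (mod 20).
Final value: 16^2 ≡ 16 (mod 20).

Final answer: 16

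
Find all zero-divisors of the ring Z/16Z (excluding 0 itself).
nonzero zero-divisors of Z/16Z = {2, 4, 6, 8, 10, 12, 14}

An element a ∈ Z/16Z (with a ≠ 0) is a zero-divisor iff gcd(a, 16) > 1 (because a is a unit precisely when gcd(a, n) = 1, and in Z/nZ every nonzero, non-unit element is a zero-divisor). Scan a = 1, ..., 15 and keep those with gcd(a, 16) > 1:
  gcd(2, 16) = 2, gcd(4, 16) = 4, gcd(6, 16) = 2, gcd(8, 16) = 8, gcd(10, 16) = 2, gcd(12, 16) = 4, gcd(14, 16) = 2.
All other a ∈ {1, ..., 15} have gcd(a, 16) = 1 and are units. So the nonzero zero-divisors are exactly the 7 values of a appearing in this scan.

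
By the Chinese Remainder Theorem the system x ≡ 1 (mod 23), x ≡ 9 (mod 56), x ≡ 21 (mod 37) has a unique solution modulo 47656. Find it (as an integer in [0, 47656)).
x ≡ 30361 (mod 47656); the representative in [0, 47656) is 30361

The moduli 23, 56, 37 are pairwise coprime, so by the CRT there is a unique solution mod 23·56·37 = 47656.
Solve by successive substitution. Start with x ≡ 1 (mod 23).
  Combine with x ≡ 9 (mod 56): write x = 1 + 23·t and require 1 + 23·t ≡ 9 (mod 56), i.e. 23·t ≡ 9 − 1 ≡ 8 (mod 56). Since 23^(−1) ≡ 39 (mod 56), t ≡ 39·8 ≡ 32 (mod 56). So x ≡ 1 + 23·32 = 737 (mod 1288).
  Combine with x ≡ 21 (mod 37): write x = 737 + 1288·t and require 737 + 1288·t ≡ 21 (mod 37), i.e. 1288·t ≡ 21 − 737 ≡ 24 (mod 37). Since 1288^(−1) ≡ 21 (mod 37) (1288 ≡ 30 (mod 37)), t ≡ 21·24 ≡ 23 (mod 37). So x ≡ 737 + 1288·23 = 30361 (mod 47656).
Unique solution in [0, 47656): x = 30361.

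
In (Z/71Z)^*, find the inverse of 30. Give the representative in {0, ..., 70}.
Apply the extended Euclidean algorithm to (71, 30), tracking rows (r, s, t) with s·71 + t·30 = r. Each division r_prev = q·r_cur + r_new produces the new row as (previous row) − q·(current row):
  row A: (71, 1, 0)   [1·71 + 0·30 = 71]
  row B: (30, 0, 1)   [0·71 + 1·30 = 30]
  71 = 2·30 + 11   → row C = row A − 2·row B = (11, 1, −2)   [check: 1·71 − 2·30 = 11]
  30 = 2·11 + 8   → row D = row B − 2·row C = (8, −2, 5)   [check: −2·71 + 5·30 = 8]
  11 = 1·8 + 3   → row E = row C − 1·row D = (3, 3, −7)   [check: 3·71 − 7·30 = 3]
  8 = 2·3 + 2   → row F = row D − 2·row E = (2, −8, 19)   [check: −8·71 + 19·30 = 2]
  3 = 1·2 + 1   → row G = row E − 1·row F = (1, 11, −26)   [check: 11·71 − 26·30 = 1]
  2 = 2·1 + 0   → remainder 0, stop. gcd = 1 (last nonzero row G).
The gcd is 1, so 30 is invertible mod 71. The last nonzero row gives 11·71 − 26·30 = 1, so t = −26. So 30^(−1) ≡ −26 ≡ 45 (mod 71). Verify: 30 · 45 = 1350 ≡ 1 (mod 71). ✓

Final answer: 30^(−1) ≡ 45 (mod 71)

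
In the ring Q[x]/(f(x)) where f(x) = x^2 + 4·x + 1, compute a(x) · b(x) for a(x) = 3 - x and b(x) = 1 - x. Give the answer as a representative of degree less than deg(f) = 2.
a · b ≡ 2 - 8·x (mod f(x))

First multiply in Q[x] without reducing: a · b = x^2 - 4·x + 3. Now divide by f(x) = x^2 + 4·x + 1, eliminating the leading term at each step:
  leading term x^2: subtract (1)·f(x) = x^2 + 4·x + 1, leaving 2 - 8·x
The degree is now < 2, so this is the remainder. Hence a · b ≡ 2 - 8·x in Q[x]/(f).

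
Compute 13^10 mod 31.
Use repeated squaring. Binary(10) = 1010. Walk through the bits of the exponent 10 left-to-right: at each bit after the leading one, square the running value, then multiply by 13 if the bit is 1 (always reducing mod 31):
  bit 1 = 1 (leading): start with 13.
  bit 2 = 0: square 13^2 = 169 ≡ 14 (mod 31).
  bit 3 = 1: square 14^2 = 196 ≡ 10; bit is 1, so multiply 10·13 = 130 ≡ 6 (mod 31).
  bit 4 = 0: square 6^2 = 36 ≡ 5 (mod 31).
Final value: 13^10 ≡ 5 (mod 31).

Final answer: 5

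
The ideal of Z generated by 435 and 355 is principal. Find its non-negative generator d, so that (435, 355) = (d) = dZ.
(435, 355) = (5); d = 5

In the PID Z, (a, b) is generated by gcd(a, b). Compute gcd(435, 355) with the extended Euclidean algorithm, tracking rows (r, s, t) with s·435 + t·355 = r:
  row A: (435, 1, 0)   [1·435 + 0·355 = 435]
  row B: (355, 0, 1)   [0·435 + 1·355 = 355]
  435 = 1·355 + 80   → row C = row A − 1·row B = (80, 1, −1)   [check: 1·435 − 1·355 = 80]
  355 = 4·80 + 35   → row D = row B − 4·row C = (35, −4, 5)   [check: −4·435 + 5·355 = 35]
  80 = 2·35 + 10   → row E = row C − 2·row D = (10, 9, −11)   [check: 9·435 − 11·355 = 10]
  35 = 3·10 + 5   → row F = row D − 3·row E = (5, −31, 38)   [check: −31·435 + 38·355 = 5]
  10 = 2·5 + 0   → remainder 0, stop. gcd = 5 (last nonzero row F).
So gcd(435, 355) = 5, with Bézout identity −31·435 + 38·355 = 5. Containment (⊇): the Bézout identity exhibits 5 as an element of (435, 355), giving (5) ⊆ (435, 355). Containment (⊆): since 5 | 435 and 5 | 355 (435 = 5·87, 355 = 5·71), every Z-linear combination of 435 and 355 is divisible by 5, so (435, 355) ⊆ (5). Therefore (435, 355) = (5), d = 5.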